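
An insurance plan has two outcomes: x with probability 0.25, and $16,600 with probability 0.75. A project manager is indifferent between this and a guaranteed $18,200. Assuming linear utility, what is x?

0.25·x + 0.75·16600 = 18200
0.25·x = 18200 − 12450 = 5750
x = 5750 / 0.25 = 23000

x = $23,000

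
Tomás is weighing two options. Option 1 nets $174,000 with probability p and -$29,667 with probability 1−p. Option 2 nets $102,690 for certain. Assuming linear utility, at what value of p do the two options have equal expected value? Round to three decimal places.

p = 0.650

p·174000 + (1−p)·(-29667) = 102690
203667p − 29667 = 102690
p = (102690 + 29667) / 203667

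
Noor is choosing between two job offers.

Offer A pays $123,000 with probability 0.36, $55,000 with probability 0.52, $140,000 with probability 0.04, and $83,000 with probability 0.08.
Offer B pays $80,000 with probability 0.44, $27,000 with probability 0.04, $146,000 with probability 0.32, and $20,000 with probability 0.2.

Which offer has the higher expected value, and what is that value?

Offer A = 0.36 × 123000 + 0.52 × 55000 + 0.04 × 140000 + 0.08 × 83000 = 44280 + 28600 + 5600 + 6640 = 85120
Offer B = 0.44 × 80000 + 0.04 × 27000 + 0.32 × 146000 + 0.2 × 20000 = 35200 + 1080 + 46720 + 4000 = 87000

Offer B ($87,000)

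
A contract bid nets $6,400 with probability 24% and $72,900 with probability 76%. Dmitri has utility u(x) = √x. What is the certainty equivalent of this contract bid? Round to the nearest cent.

E[u] = 0.24·√6400 + 0.76·√72900 = 0.24·80 + 0.76·270 = 224.4
CE = (224.4)² = 50355.36

$50,355.36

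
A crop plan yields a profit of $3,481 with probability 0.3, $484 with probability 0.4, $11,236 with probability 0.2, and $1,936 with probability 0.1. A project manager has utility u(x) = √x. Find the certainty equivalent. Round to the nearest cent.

E[u] = 0.3·√3481 + 0.4·√484 + 0.2·√11236 + 0.1·√1936 = 0.3·59 + 0.4·22 + 0.2·106 + 0.1·44 = 52.1
CE = (52.1)² = 2714.41

$2,714.41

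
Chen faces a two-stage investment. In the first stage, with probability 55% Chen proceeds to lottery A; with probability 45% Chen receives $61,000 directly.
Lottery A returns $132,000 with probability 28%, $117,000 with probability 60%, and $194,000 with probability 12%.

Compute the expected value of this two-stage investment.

EV(A) = 0.28 × 132000 + 0.6 × 117000 + 0.12 × 194000 = 36960 + 70200 + 23280 = 130440
Branch B: 61000 (certain)
Overall = 0.55 × 130440 + 0.45 × 61000 = 71742 + 27450 = 99192

$99,192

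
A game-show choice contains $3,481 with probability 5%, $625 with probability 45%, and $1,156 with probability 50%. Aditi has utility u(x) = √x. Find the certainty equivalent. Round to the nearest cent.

$973.44

E[u] = 0.05·√3481 + 0.45·√625 + 0.5·√1156 = 0.05·59 + 0.45·25 + 0.5·34 = 31.2
CE = (31.2)² = 973.44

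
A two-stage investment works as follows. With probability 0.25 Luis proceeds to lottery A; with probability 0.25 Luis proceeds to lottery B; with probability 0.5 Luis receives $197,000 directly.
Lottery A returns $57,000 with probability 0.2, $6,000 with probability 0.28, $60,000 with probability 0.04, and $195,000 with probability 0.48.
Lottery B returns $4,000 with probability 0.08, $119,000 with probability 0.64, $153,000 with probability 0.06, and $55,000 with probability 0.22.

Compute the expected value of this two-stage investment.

EV(A) = 0.2 × 57000 + 0.28 × 6000 + 0.04 × 60000 + 0.48 × 195000 = 11400 + 1680 + 2400 + 93600 = 109080
EV(B) = 0.08 × 4000 + 0.64 × 119000 + 0.06 × 153000 + 0.22 × 55000 = 320 + 76160 + 9180 + 12100 = 97760
Branch C: 197000 (certain)
Overall = 0.25 × 109080 + 0.25 × 97760 + 0.5 × 197000 = 27270 + 24440 + 98500 = 150210

$150,210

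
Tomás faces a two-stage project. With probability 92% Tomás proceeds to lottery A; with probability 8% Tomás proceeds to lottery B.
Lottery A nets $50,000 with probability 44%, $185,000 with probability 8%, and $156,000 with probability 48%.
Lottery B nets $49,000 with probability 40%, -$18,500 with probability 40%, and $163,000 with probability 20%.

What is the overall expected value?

$106,329.60

EV(A) = 0.44 × 50000 + 0.08 × 185000 + 0.48 × 156000 = 22000 + 14800 + 74880 = 111680
EV(B) = 0.4 × 49000 + 0.4 × (-18500) + 0.2 × 163000 = 19600 − 7400 + 32600 = 44800
Overall = 0.92 × 111680 + 0.08 × 44800 = 102745.6 + 3584 = 106329.6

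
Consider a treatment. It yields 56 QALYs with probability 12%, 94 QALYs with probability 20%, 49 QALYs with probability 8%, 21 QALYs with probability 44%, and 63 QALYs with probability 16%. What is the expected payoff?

48.76 QALYs

EV = 0.12 × 56 + 0.2 × 94 + 0.08 × 49 + 0.44 × 21 + 0.16 × 63 = 6.72 + 18.8 + 3.92 + 9.24 + 10.08 = 48.76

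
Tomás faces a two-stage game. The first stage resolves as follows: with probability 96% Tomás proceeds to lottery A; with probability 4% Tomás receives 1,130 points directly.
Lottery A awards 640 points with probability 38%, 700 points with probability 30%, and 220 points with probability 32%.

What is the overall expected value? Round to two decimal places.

EV(A) = 0.38 × 640 + 0.3 × 700 + 0.32 × 220 = 243.2 + 210 + 70.4 = 523.6
Branch B: 1130 (certain)
Overall = 0.96 × 523.6 + 0.04 × 1130 = 502.656 + 45.2 = 547.856

547.86 points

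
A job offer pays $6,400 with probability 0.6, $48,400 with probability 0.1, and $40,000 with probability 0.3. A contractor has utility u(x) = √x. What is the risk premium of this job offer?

E[u] = 0.6·√6400 + 0.1·√48400 + 0.3·√40000 = 0.6·80 + 0.1·220 + 0.3·200 = 130
CE = (130)² = 16900
Risk premium = EV − CE = 20680 − 16900 = 3780

$3,780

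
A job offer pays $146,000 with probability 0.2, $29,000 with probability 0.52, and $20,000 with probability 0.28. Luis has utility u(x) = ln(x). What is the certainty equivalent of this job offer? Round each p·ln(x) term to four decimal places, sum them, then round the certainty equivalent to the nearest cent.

E[u] = 0.2·ln(146000) + 0.52·ln(29000) + 0.28·ln(20000) = 2.3783 + 5.3430 + 2.7730 = 10.4943
CE = e^10.4943 ≈ 36109.09

$36,109.09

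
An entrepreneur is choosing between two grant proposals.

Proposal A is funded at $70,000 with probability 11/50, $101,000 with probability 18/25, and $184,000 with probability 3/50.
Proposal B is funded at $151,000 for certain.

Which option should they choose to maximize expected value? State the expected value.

Proposal B ($151,000)

Proposal A = 11/50 × 70000 + 18/25 × 101000 + 3/50 × 184000 = 15400 + 72720 + 11040 = 99160
Proposal B: 151000 (certain)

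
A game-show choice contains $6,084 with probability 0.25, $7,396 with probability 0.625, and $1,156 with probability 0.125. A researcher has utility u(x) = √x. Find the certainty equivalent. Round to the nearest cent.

E[u] = 0.25·√6084 + 0.625·√7396 + 0.125·√1156 = 0.25·78 + 0.625·86 + 0.125·34 = 77.5
CE = (77.5)² = 6006.25

$6,006.25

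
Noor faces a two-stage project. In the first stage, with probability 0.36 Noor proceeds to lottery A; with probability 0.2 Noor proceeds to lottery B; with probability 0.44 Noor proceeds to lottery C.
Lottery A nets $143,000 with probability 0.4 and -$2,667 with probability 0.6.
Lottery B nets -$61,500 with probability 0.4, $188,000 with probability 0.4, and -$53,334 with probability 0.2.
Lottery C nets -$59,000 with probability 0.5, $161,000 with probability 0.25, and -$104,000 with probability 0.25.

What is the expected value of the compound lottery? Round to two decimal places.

$21,292.57

EV(A) = 0.4 × 143000 + 0.6 × (-2667) = 57200 − 1600.2 = 55599.8
EV(B) = 0.4 × (-61500) + 0.4 × 188000 + 0.2 × (-53334) = -24600 + 75200 − 10666.8 = 39933.2
EV(C) = 0.5 × (-59000) + 0.25 × 161000 + 0.25 × (-104000) = -29500 + 40250 − 26000 = -15250
Overall = 0.36 × 55599.8 + 0.2 × 39933.2 + 0.44 × (-15250) = 20015.928 + 7986.64 − 6710 = 21292.568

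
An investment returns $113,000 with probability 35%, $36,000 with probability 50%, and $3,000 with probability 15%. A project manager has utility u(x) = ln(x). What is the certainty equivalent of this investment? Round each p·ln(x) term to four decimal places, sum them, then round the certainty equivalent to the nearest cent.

$37,008.39

E[u] = 0.35·ln(113000) + 0.5·ln(36000) + 0.15·ln(3000) = 4.0723 + 5.2456 + 1.2010 = 10.5189
CE = e^10.5189 ≈ 37008.39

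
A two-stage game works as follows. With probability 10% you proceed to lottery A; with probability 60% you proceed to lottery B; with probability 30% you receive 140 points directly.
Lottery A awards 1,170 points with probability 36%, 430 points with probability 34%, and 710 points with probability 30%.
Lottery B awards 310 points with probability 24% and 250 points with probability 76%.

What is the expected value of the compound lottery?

278.68 points

EV(A) = 0.36 × 1170 + 0.34 × 430 + 0.3 × 710 = 421.2 + 146.2 + 213 = 780.4
EV(B) = 0.24 × 310 + 0.76 × 250 = 74.4 + 190 = 264.4
Branch C: 140 (certain)
Overall = 0.1 × 780.4 + 0.6 × 264.4 + 0.3 × 140 = 78.04 + 158.64 + 42 = 278.68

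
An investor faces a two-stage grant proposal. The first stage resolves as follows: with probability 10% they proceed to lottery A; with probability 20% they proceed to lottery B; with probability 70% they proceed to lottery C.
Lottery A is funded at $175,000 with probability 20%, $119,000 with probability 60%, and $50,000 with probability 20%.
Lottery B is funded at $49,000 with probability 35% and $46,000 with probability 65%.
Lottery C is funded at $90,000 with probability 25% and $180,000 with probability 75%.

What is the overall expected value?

EV(A) = 0.2 × 175000 + 0.6 × 119000 + 0.2 × 50000 = 35000 + 71400 + 10000 = 116400
EV(B) = 0.35 × 49000 + 0.65 × 46000 = 17150 + 29900 = 47050
EV(C) = 0.25 × 90000 + 0.75 × 180000 = 22500 + 135000 = 157500
Overall = 0.1 × 116400 + 0.2 × 47050 + 0.7 × 157500 = 11640 + 9410 + 110250 = 131300

$131,300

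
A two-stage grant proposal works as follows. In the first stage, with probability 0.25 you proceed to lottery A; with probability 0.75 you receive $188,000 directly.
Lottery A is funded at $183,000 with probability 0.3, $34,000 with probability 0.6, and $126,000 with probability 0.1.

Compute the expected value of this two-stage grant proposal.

EV(A) = 0.3 × 183000 + 0.6 × 34000 + 0.1 × 126000 = 54900 + 20400 + 12600 = 87900
Branch B: 188000 (certain)
Overall = 0.25 × 87900 + 0.75 × 188000 = 21975 + 141000 = 162975

$162,975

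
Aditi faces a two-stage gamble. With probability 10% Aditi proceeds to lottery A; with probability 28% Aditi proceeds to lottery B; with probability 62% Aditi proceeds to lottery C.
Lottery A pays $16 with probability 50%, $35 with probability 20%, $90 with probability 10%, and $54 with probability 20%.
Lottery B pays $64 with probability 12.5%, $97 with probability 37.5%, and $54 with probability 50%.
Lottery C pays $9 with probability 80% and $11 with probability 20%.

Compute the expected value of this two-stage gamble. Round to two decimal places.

EV(A) = 0.5 × 16 + 0.2 × 35 + 0.1 × 90 + 0.2 × 54 = 8 + 7 + 9 + 10.8 = 34.8
EV(B) = 0.125 × 64 + 0.375 × 97 + 0.5 × 54 = 8 + 36.375 + 27 = 71.375
EV(C) = 0.8 × 9 + 0.2 × 11 = 7.2 + 2.2 = 9.4
Overall = 0.1 × 34.8 + 0.28 × 71.375 + 0.62 × 9.4 = 3.48 + 19.985 + 5.828 = 29.293

$29.29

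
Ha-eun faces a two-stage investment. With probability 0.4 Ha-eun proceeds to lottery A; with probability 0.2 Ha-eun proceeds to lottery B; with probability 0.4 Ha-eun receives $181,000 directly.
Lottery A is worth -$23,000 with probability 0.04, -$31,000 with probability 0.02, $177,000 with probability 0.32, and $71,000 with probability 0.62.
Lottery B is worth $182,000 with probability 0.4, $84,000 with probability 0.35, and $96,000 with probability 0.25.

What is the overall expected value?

EV(A) = 0.04 × (-23000) + 0.02 × (-31000) + 0.32 × 177000 + 0.62 × 71000 = -920 − 620 + 56640 + 44020 = 99120
EV(B) = 0.4 × 182000 + 0.35 × 84000 + 0.25 × 96000 = 72800 + 29400 + 24000 = 126200
Branch C: 181000 (certain)
Overall = 0.4 × 99120 + 0.2 × 126200 + 0.4 × 181000 = 39648 + 25240 + 72400 = 137288

$137,288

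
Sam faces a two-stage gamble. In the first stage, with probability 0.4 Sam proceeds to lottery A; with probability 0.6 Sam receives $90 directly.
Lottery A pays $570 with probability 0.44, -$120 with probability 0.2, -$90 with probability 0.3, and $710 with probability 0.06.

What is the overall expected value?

$150.96

EV(A) = 0.44 × 570 + 0.2 × (-120) + 0.3 × (-90) + 0.06 × 710 = 250.8 − 24 − 27 + 42.6 = 242.4
Branch B: 90 (certain)
Overall = 0.4 × 242.4 + 0.6 × 90 = 96.96 + 54 = 150.96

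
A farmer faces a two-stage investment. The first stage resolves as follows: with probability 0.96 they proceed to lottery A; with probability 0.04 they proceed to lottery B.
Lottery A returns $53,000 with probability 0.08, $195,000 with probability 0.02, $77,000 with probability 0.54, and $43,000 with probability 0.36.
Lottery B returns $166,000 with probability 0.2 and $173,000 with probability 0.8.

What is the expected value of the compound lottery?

EV(A) = 0.08 × 53000 + 0.02 × 195000 + 0.54 × 77000 + 0.36 × 43000 = 4240 + 3900 + 41580 + 15480 = 65200
EV(B) = 0.2 × 166000 + 0.8 × 173000 = 33200 + 138400 = 171600
Overall = 0.96 × 65200 + 0.04 × 171600 = 62592 + 6864 = 69456

$69,456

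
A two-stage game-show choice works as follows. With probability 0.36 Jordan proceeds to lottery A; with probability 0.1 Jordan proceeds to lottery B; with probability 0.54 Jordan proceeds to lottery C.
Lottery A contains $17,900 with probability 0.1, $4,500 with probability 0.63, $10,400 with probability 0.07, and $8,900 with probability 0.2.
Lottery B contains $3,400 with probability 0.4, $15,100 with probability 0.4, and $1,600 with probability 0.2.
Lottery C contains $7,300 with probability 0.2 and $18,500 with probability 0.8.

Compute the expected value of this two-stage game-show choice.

$12,120.28

EV(A) = 0.1 × 17900 + 0.63 × 4500 + 0.07 × 10400 + 0.2 × 8900 = 1790 + 2835 + 728 + 1780 = 7133
EV(B) = 0.4 × 3400 + 0.4 × 15100 + 0.2 × 1600 = 1360 + 6040 + 320 = 7720
EV(C) = 0.2 × 7300 + 0.8 × 18500 = 1460 + 14800 = 16260
Overall = 0.36 × 7133 + 0.1 × 7720 + 0.54 × 16260 = 2567.88 + 772 + 8780.4 = 12120.28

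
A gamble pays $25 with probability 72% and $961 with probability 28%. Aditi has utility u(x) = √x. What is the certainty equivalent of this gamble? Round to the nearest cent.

$150.80

E[u] = 0.72·√25 + 0.28·√961 = 0.72·5 + 0.28·31 = 12.28
CE = (12.28)² = 150.7984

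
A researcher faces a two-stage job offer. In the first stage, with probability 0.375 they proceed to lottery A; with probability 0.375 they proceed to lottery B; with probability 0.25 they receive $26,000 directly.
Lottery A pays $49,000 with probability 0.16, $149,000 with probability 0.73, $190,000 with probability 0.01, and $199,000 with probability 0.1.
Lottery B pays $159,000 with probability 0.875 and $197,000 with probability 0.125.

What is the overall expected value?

EV(A) = 0.16 × 49000 + 0.73 × 149000 + 0.01 × 190000 + 0.1 × 199000 = 7840 + 108770 + 1900 + 19900 = 138410
EV(B) = 0.875 × 159000 + 0.125 × 197000 = 139125 + 24625 = 163750
Branch C: 26000 (certain)
Overall = 0.375 × 138410 + 0.375 × 163750 + 0.25 × 26000 = 51903.75 + 61406.25 + 6500 = 119810

$119,810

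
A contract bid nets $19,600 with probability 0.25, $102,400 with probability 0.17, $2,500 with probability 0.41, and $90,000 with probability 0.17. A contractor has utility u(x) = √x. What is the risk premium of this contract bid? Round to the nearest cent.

E[u] = 0.25·√19600 + 0.17·√102400 + 0.41·√2500 + 0.17·√90000 = 0.25·140 + 0.17·320 + 0.41·50 + 0.17·300 = 160.9
CE = (160.9)² = 25888.81
Risk premium = EV − CE = 38633 − 25888.81 = 12744.19

$12,744.19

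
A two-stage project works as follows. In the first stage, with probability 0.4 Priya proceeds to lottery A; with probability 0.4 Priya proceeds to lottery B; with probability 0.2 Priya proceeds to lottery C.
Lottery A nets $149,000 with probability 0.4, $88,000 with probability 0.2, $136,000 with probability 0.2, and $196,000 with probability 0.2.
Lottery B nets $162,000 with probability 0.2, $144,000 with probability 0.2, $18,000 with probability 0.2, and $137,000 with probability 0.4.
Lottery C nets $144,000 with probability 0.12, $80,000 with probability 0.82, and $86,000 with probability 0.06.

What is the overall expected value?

EV(A) = 0.4 × 149000 + 0.2 × 88000 + 0.2 × 136000 + 0.2 × 196000 = 59600 + 17600 + 27200 + 39200 = 143600
EV(B) = 0.2 × 162000 + 0.2 × 144000 + 0.2 × 18000 + 0.4 × 137000 = 32400 + 28800 + 3600 + 54800 = 119600
EV(C) = 0.12 × 144000 + 0.82 × 80000 + 0.06 × 86000 = 17280 + 65600 + 5160 = 88040
Overall = 0.4 × 143600 + 0.4 × 119600 + 0.2 × 88040 = 57440 + 47840 + 17608 = 122888

$122,888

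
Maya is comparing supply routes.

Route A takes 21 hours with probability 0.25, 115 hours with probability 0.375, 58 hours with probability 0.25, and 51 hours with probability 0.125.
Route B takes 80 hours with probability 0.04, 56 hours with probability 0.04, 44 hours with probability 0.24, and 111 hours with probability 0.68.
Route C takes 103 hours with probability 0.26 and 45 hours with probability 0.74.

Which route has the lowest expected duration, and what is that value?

Route A = 0.25 × 21 + 0.375 × 115 + 0.25 × 58 + 0.125 × 51 = 5.25 + 43.125 + 14.5 + 6.375 = 69.25
Route B = 0.04 × 80 + 0.04 × 56 + 0.24 × 44 + 0.68 × 111 = 3.2 + 2.24 + 10.56 + 75.48 = 91.48
Route C = 0.26 × 103 + 0.74 × 45 = 26.78 + 33.3 = 60.08

Route C (60.08 hours)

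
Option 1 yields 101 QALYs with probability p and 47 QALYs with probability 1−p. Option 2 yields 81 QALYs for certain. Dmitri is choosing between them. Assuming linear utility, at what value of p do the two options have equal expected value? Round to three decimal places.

p·101 + (1−p)·47 = 81
54p + 47 = 81
p = (81 − 47) / 54

p = 0.630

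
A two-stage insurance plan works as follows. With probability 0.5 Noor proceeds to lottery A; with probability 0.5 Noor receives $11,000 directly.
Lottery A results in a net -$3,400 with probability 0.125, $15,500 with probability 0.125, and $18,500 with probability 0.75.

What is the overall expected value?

EV(A) = 0.125 × (-3400) + 0.125 × 15500 + 0.75 × 18500 = -425 + 1937.5 + 13875 = 15387.5
Branch B: 11000 (certain)
Overall = 0.5 × 15387.5 + 0.5 × 11000 = 7693.75 + 5500 = 13193.75

$13,193.75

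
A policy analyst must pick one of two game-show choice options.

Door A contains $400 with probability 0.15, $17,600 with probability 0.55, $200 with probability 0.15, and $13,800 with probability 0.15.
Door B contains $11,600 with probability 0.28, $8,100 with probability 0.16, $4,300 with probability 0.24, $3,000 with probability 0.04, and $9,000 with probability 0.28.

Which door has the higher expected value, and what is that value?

Door A = 0.15 × 400 + 0.55 × 17600 + 0.15 × 200 + 0.15 × 13800 = 60 + 9680 + 30 + 2070 = 11840
Door B = 0.28 × 11600 + 0.16 × 8100 + 0.24 × 4300 + 0.04 × 3000 + 0.28 × 9000 = 3248 + 1296 + 1032 + 120 + 2520 = 8216

Door A ($11,840)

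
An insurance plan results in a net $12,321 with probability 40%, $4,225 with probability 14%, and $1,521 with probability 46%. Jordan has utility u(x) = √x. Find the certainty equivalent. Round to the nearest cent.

E[u] = 0.4·√12321 + 0.14·√4225 + 0.46·√1521 = 0.4·111 + 0.14·65 + 0.46·39 = 71.44
CE = (71.44)² = 5103.6736

$5,103.67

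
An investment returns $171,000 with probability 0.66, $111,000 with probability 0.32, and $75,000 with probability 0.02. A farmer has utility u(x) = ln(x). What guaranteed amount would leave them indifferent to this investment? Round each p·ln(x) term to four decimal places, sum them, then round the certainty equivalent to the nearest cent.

$146,473.53

E[u] = 0.66·ln(171000) + 0.32·ln(111000) + 0.02·ln(75000) = 7.9526 + 3.7175 + 0.2245 = 11.8946
CE = e^11.8946 ≈ 146473.53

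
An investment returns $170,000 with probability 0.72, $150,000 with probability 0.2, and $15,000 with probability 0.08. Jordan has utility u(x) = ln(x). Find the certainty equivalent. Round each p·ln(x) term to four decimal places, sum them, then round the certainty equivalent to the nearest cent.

E[u] = 0.72·ln(170000) + 0.2·ln(150000) + 0.08·ln(15000) = 8.6714 + 2.3837 + 0.7693 = 11.8244
CE = e^11.8244 ≈ 136543.70

$136,543.70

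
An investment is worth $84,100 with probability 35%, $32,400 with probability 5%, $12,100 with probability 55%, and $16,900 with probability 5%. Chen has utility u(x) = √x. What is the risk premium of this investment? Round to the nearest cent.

E[u] = 0.35·√84100 + 0.05·√32400 + 0.55·√12100 + 0.05·√16900 = 0.35·290 + 0.05·180 + 0.55·110 + 0.05·130 = 177.5
CE = (177.5)² = 31506.25
Risk premium = EV − CE = 38555 − 31506.25 = 7048.75

$7,048.75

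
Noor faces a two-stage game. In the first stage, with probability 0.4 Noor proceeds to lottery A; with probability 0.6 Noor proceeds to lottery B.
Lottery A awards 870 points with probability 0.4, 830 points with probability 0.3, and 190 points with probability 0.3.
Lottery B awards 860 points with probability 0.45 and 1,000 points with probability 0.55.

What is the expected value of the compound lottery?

823.8 points

EV(A) = 0.4 × 870 + 0.3 × 830 + 0.3 × 190 = 348 + 249 + 57 = 654
EV(B) = 0.45 × 860 + 0.55 × 1000 = 387 + 550 = 937
Overall = 0.4 × 654 + 0.6 × 937 = 261.6 + 562.2 = 823.8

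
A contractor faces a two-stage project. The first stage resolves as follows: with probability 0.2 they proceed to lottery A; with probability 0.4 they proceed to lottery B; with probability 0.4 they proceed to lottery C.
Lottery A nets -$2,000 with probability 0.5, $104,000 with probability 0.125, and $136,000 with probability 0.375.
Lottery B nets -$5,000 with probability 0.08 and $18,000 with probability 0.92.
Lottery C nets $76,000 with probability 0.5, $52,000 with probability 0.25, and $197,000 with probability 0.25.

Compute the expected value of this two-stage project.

$59,164

EV(A) = 0.5 × (-2000) + 0.125 × 104000 + 0.375 × 136000 = -1000 + 13000 + 51000 = 63000
EV(B) = 0.08 × (-5000) + 0.92 × 18000 = -400 + 16560 = 16160
EV(C) = 0.5 × 76000 + 0.25 × 52000 + 0.25 × 197000 = 38000 + 13000 + 49250 = 100250
Overall = 0.2 × 63000 + 0.4 × 16160 + 0.4 × 100250 = 12600 + 6464 + 40100 = 59164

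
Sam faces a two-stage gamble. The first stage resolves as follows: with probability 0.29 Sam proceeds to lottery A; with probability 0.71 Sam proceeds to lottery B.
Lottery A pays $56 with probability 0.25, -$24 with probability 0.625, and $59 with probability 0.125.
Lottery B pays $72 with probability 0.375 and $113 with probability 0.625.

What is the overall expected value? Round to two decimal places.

EV(A) = 0.25 × 56 + 0.625 × (-24) + 0.125 × 59 = 14 − 15 + 7.375 = 6.375
EV(B) = 0.375 × 72 + 0.625 × 113 = 27 + 70.625 = 97.625
Overall = 0.29 × 6.375 + 0.71 × 97.625 = 1.84875 + 69.31375 = 71.1625

$71.16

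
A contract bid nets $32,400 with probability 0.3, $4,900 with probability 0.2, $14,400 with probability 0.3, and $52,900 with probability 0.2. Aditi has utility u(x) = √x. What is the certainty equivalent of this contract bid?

$22,500

E[u] = 0.3·√32400 + 0.2·√4900 + 0.3·√14400 + 0.2·√52900 = 0.3·180 + 0.2·70 + 0.3·120 + 0.2·230 = 150
CE = (150)² = 22500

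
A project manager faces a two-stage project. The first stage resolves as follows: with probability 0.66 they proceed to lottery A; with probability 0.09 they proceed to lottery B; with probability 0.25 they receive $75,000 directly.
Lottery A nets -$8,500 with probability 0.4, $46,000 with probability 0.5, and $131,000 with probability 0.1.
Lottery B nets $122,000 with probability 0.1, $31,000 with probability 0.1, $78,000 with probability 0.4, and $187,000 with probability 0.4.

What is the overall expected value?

$51,249

EV(A) = 0.4 × (-8500) + 0.5 × 46000 + 0.1 × 131000 = -3400 + 23000 + 13100 = 32700
EV(B) = 0.1 × 122000 + 0.1 × 31000 + 0.4 × 78000 + 0.4 × 187000 = 12200 + 3100 + 31200 + 74800 = 121300
Branch C: 75000 (certain)
Overall = 0.66 × 32700 + 0.09 × 121300 + 0.25 × 75000 = 21582 + 10917 + 18750 = 51249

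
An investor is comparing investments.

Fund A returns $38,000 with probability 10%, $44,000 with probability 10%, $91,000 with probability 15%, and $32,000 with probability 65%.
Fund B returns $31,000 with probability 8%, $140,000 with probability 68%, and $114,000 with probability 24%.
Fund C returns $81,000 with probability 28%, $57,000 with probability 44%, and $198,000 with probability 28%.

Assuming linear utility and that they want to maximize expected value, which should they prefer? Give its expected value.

Fund A = 0.1 × 38000 + 0.1 × 44000 + 0.15 × 91000 + 0.65 × 32000 = 3800 + 4400 + 13650 + 20800 = 42650
Fund B = 0.08 × 31000 + 0.68 × 140000 + 0.24 × 114000 = 2480 + 95200 + 27360 = 125040
Fund C = 0.28 × 81000 + 0.44 × 57000 + 0.28 × 198000 = 22680 + 25080 + 55440 = 103200

Fund B ($125,040)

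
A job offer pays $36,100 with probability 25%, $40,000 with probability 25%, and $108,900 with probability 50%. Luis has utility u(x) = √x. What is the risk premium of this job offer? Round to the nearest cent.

E[u] = 0.25·√36100 + 0.25·√40000 + 0.5·√108900 = 0.25·190 + 0.25·200 + 0.5·330 = 262.5
CE = (262.5)² = 68906.25
Risk premium = EV − CE = 73475 − 68906.25 = 4568.75

$4,568.75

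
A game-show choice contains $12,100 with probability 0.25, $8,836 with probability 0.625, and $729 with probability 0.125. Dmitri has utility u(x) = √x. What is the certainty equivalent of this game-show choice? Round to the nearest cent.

E[u] = 0.25·√12100 + 0.625·√8836 + 0.125·√729 = 0.25·110 + 0.625·94 + 0.125·27 = 89.625
CE = (89.625)² = 8032.640625

$8,032.64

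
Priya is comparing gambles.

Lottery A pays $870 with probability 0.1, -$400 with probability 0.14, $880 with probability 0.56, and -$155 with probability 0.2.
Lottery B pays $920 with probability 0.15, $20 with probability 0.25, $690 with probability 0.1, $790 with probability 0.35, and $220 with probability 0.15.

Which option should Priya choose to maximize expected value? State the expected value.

Lottery A = 0.1 × 870 + 0.14 × (-400) + 0.56 × 880 + 0.2 × (-155) = 87 − 56 + 492.8 − 31 = 492.8
Lottery B = 0.15 × 920 + 0.25 × 20 + 0.1 × 690 + 0.35 × 790 + 0.15 × 220 = 138 + 5 + 69 + 276.5 + 33 = 521.5

Lottery B ($521.50)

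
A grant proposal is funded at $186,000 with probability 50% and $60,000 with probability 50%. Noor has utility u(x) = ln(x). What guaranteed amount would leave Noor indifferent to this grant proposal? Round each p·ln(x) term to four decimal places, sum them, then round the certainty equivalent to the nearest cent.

$105,640.81

E[u] = 0.5·ln(186000) + 0.5·ln(60000) = 6.0668 + 5.5010 = 11.5678
CE = e^11.5678 ≈ 105640.81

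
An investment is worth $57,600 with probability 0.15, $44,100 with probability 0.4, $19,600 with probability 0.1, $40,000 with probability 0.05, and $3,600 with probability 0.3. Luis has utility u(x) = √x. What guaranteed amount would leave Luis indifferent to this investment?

$26,244

E[u] = 0.15·√57600 + 0.4·√44100 + 0.1·√19600 + 0.05·√40000 + 0.3·√3600 = 0.15·240 + 0.4·210 + 0.1·140 + 0.05·200 + 0.3·60 = 162
CE = (162)² = 26244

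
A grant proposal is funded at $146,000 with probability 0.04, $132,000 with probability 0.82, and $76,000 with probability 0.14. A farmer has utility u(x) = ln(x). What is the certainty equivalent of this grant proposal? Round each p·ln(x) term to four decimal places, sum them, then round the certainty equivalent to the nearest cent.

$122,688.02

E[u] = 0.04·ln(146000) + 0.82·ln(132000) + 0.14·ln(76000) = 0.4757 + 9.6683 + 1.5734 = 11.7174
CE = e^11.7174 ≈ 122688.02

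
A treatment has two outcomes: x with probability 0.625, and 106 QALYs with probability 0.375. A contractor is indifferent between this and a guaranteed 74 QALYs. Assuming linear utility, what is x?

0.625·x + 0.375·106 = 74
0.625·x = 74 − 39.75 = 34.25
x = 34.25 / 0.625 = 54.8

x = 54.8 QALYs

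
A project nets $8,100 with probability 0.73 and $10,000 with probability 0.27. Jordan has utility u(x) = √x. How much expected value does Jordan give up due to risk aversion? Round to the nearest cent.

$19.71

E[u] = 0.73·√8100 + 0.27·√10000 = 0.73·90 + 0.27·100 = 92.7
CE = (92.7)² = 8593.29
Risk premium = EV − CE = 8613 − 8593.29 = 19.71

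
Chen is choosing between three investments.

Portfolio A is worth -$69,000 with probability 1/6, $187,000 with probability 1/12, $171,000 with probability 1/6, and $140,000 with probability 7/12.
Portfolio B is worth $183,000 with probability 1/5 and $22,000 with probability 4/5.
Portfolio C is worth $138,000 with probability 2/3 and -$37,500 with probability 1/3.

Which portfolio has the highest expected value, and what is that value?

Portfolio A = 1/6 × (-69000) + 1/12 × 187000 + 1/6 × 171000 + 7/12 × 140000 = -11500 + 15583.3333 + 28500 + 81666.6667 = 114250
Portfolio B = 1/5 × 183000 + 4/5 × 22000 = 36600 + 17600 = 54200
Portfolio C = 2/3 × 138000 + 1/3 × (-37500) = 92000 − 12500 = 79500

Portfolio A ($114,250)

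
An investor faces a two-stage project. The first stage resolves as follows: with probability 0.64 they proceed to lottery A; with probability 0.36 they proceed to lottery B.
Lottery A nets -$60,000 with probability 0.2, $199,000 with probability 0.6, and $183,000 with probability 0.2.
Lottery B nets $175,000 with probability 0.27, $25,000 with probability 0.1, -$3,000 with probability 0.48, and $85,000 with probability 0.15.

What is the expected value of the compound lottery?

EV(A) = 0.2 × (-60000) + 0.6 × 199000 + 0.2 × 183000 = -12000 + 119400 + 36600 = 144000
EV(B) = 0.27 × 175000 + 0.1 × 25000 + 0.48 × (-3000) + 0.15 × 85000 = 47250 + 2500 − 1440 + 12750 = 61060
Overall = 0.64 × 144000 + 0.36 × 61060 = 92160 + 21981.6 = 114141.6

$114,141.60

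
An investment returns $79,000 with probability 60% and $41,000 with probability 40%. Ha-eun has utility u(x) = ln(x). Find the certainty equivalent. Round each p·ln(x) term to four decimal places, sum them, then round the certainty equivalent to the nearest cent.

E[u] = 0.6·ln(79000) + 0.4·ln(41000) = 6.7663 + 4.2485 = 11.0148
CE = e^11.0148 ≈ 60766.87

$60,766.87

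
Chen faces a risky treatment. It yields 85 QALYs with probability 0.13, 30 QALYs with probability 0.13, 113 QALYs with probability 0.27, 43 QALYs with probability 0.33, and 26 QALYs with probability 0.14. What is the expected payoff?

EV = 0.13 × 85 + 0.13 × 30 + 0.27 × 113 + 0.33 × 43 + 0.14 × 26 = 11.05 + 3.9 + 30.51 + 14.19 + 3.64 = 63.29

63.29 QALYs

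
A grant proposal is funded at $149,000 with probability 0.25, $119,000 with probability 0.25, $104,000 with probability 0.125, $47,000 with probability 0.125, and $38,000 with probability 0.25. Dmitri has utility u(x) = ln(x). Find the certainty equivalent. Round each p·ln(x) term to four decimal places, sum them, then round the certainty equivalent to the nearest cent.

$82,834.51

E[u] = 0.25·ln(149000) + 0.25·ln(119000) + 0.125·ln(104000) + 0.125·ln(47000) + 0.25·ln(38000) = 2.9779 + 2.9217 + 1.4440 + 1.3447 + 2.6363 = 11.3246
CE = e^11.3246 ≈ 82834.51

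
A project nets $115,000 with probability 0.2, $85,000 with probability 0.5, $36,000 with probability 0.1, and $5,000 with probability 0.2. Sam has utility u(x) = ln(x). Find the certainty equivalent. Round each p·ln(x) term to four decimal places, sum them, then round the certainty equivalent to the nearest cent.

E[u] = 0.2·ln(115000) + 0.5·ln(85000) + 0.1·ln(36000) + 0.2·ln(5000) = 2.3305 + 5.6752 + 1.0491 + 1.7034 = 10.7582
CE = e^10.7582 ≈ 47013.97

$47,013.97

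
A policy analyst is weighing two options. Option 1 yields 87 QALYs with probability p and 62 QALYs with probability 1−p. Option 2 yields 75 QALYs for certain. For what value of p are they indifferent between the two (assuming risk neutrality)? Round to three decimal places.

p = 0.520

p·87 + (1−p)·62 = 75
25p + 62 = 75
p = (75 − 62) / 25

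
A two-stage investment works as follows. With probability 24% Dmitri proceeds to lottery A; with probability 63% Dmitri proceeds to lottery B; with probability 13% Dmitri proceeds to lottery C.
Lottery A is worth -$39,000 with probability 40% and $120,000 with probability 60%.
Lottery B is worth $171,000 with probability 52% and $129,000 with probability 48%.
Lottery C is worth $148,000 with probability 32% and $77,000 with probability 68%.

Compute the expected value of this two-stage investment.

EV(A) = 0.4 × (-39000) + 0.6 × 120000 = -15600 + 72000 = 56400
EV(B) = 0.52 × 171000 + 0.48 × 129000 = 88920 + 61920 = 150840
EV(C) = 0.32 × 148000 + 0.68 × 77000 = 47360 + 52360 = 99720
Overall = 0.24 × 56400 + 0.63 × 150840 + 0.13 × 99720 = 13536 + 95029.2 + 12963.6 = 121528.8

$121,528.80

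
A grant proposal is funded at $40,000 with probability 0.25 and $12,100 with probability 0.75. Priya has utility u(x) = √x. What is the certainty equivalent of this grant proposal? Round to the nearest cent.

E[u] = 0.25·√40000 + 0.75·√12100 = 0.25·200 + 0.75·110 = 132.5
CE = (132.5)² = 17556.25

$17,556.25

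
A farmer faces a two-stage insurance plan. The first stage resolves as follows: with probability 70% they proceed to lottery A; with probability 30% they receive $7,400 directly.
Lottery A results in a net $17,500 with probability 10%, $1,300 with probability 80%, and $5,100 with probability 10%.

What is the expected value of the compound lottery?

EV(A) = 0.1 × 17500 + 0.8 × 1300 + 0.1 × 5100 = 1750 + 1040 + 510 = 3300
Branch B: 7400 (certain)
Overall = 0.7 × 3300 + 0.3 × 7400 = 2310 + 2220 = 4530

$4,530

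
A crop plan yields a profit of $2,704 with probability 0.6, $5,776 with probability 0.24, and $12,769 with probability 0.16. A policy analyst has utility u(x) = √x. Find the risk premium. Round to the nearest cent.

$492.73

E[u] = 0.6·√2704 + 0.24·√5776 + 0.16·√12769 = 0.6·52 + 0.24·76 + 0.16·113 = 67.52
CE = (67.52)² = 4558.9504
Risk premium = EV − CE = 5051.68 − 4558.9504 = 492.7296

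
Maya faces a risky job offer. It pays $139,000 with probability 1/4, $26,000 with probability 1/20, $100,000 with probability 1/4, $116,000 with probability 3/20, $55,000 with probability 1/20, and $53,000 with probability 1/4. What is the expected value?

$94,450

EV = 1/4 × 139000 + 1/20 × 26000 + 1/4 × 100000 + 3/20 × 116000 + 1/20 × 55000 + 1/4 × 53000 = 34750 + 1300 + 25000 + 17400 + 2750 + 13250 = 94450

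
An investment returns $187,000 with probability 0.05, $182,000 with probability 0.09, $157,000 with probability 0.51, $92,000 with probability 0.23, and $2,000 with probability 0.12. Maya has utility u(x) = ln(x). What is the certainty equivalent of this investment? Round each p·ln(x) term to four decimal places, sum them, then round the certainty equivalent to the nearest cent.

$84,077.98

E[u] = 0.05·ln(187000) + 0.09·ln(182000) + 0.51·ln(157000) + 0.23·ln(92000) + 0.12·ln(2000) = 0.6069 + 1.0901 + 6.1016 + 2.6288 + 0.9121 = 11.3395
CE = e^11.3395 ≈ 84077.98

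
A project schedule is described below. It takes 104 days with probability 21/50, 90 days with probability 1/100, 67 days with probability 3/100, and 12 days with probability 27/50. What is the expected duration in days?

53.07 days

EV = 21/50 × 104 + 1/100 × 90 + 3/100 × 67 + 27/50 × 12 = 43.68 + 0.9 + 2.01 + 6.48 = 53.07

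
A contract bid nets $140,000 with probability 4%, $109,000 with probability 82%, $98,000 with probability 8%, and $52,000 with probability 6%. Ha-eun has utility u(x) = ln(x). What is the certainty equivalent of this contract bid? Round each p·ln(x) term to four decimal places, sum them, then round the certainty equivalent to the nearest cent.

E[u] = 0.04·ln(140000) + 0.82·ln(109000) + 0.08·ln(98000) + 0.06·ln(52000) = 0.4740 + 9.5113 + 0.9194 + 0.6515 = 11.5562
CE = e^11.5562 ≈ 104422.45

$104,422.45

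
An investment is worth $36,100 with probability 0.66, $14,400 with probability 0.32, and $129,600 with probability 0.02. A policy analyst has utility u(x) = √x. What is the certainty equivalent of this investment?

E[u] = 0.66·√36100 + 0.32·√14400 + 0.02·√129600 = 0.66·190 + 0.32·120 + 0.02·360 = 171
CE = (171)² = 29241

$29,241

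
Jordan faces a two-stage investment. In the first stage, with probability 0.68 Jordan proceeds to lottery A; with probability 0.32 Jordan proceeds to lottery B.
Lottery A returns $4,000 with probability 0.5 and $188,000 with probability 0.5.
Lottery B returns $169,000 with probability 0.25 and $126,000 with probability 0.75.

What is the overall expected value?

EV(A) = 0.5 × 4000 + 0.5 × 188000 = 2000 + 94000 = 96000
EV(B) = 0.25 × 169000 + 0.75 × 126000 = 42250 + 94500 = 136750
Overall = 0.68 × 96000 + 0.32 × 136750 = 65280 + 43760 = 109040

$109,040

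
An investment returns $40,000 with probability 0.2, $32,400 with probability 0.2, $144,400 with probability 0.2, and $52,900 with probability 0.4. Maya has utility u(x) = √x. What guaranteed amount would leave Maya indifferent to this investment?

E[u] = 0.2·√40000 + 0.2·√32400 + 0.2·√144400 + 0.4·√52900 = 0.2·200 + 0.2·180 + 0.2·380 + 0.4·230 = 244
CE = (244)² = 59536

$59,536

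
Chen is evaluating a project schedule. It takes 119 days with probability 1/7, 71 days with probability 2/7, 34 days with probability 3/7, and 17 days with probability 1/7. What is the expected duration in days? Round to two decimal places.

EV = 1/7 × 119 + 2/7 × 71 + 3/7 × 34 + 1/7 × 17 = 17 + 20.2857 + 14.5714 + 2.4286 = 54.2857

54.29 days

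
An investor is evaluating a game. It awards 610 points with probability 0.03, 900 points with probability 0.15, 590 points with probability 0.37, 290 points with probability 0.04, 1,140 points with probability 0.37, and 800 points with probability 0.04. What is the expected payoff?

EV = 0.03 × 610 + 0.15 × 900 + 0.37 × 590 + 0.04 × 290 + 0.37 × 1140 + 0.04 × 800 = 18.3 + 135 + 218.3 + 11.6 + 421.8 + 32 = 837

837 points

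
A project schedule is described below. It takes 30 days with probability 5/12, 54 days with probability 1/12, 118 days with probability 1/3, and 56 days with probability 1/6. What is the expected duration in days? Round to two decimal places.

EV = 5/12 × 30 + 1/12 × 54 + 1/3 × 118 + 1/6 × 56 = 12.5 + 4.5 + 39.3333 + 9.3333 = 65.6667

65.67 days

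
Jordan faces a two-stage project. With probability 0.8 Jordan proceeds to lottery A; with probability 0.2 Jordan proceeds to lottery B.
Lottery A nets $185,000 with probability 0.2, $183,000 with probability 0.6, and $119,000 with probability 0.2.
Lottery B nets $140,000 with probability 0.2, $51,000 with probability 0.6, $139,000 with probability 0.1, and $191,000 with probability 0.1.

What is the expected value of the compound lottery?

$154,800

EV(A) = 0.2 × 185000 + 0.6 × 183000 + 0.2 × 119000 = 37000 + 109800 + 23800 = 170600
EV(B) = 0.2 × 140000 + 0.6 × 51000 + 0.1 × 139000 + 0.1 × 191000 = 28000 + 30600 + 13900 + 19100 = 91600
Overall = 0.8 × 170600 + 0.2 × 91600 = 136480 + 18320 = 154800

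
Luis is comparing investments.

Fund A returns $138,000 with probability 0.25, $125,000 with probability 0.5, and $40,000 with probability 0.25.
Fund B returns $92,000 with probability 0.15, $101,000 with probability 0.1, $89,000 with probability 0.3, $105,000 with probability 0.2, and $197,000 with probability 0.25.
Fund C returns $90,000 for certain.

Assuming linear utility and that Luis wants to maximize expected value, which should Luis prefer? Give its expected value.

Fund A = 0.25 × 138000 + 0.5 × 125000 + 0.25 × 40000 = 34500 + 62500 + 10000 = 107000
Fund B = 0.15 × 92000 + 0.1 × 101000 + 0.3 × 89000 + 0.2 × 105000 + 0.25 × 197000 = 13800 + 10100 + 26700 + 21000 + 49250 = 120850
Fund C: 90000 (certain)

Fund B ($120,850)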